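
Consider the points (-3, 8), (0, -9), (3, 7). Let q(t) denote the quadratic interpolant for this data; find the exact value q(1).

Evaluate each Lagrange basis at t = 1:
L_0(1) = (1)·(-2)/[(-3)·(-6)] = -1/9
L_1(1) = (4)·(-2)/[(3)·(-3)] = 8/9
L_2(1) = (4)·(1)/[(6)·(3)] = 2/9
Sum: 8·(-1/9) + (-9)·(8/9) + 7·(2/9) = -22/3

-22/3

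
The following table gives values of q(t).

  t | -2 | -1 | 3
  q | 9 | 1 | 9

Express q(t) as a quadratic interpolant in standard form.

q(t) = 2t^2 - 2t - 3

L_0(t) = (t + 1)(t - 3) / [5] = (1/5)t^2 - (2/5)t - 3/5
L_1(t) = (t + 2)(t - 3) / [-4] = -(1/4)t^2 + (1/4)t + 3/2
L_2(t) = (t + 2)(t + 1) / [20] = (1/20)t^2 + (3/20)t + 1/10
q(t) = 9·L_0 + 1·L_1 + 9·L_2
  9·L_0(t) = (9/5)t^2 - (18/5)t - 27/5
  1·L_1(t) = -(1/4)t^2 + (1/4)t + 3/2
  9·L_2(t) = (9/20)t^2 + (27/20)t + 9/10
Adding term by term: 2t^2 - 2t - 3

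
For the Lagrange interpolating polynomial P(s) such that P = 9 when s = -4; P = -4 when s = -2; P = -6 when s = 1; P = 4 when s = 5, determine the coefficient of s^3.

-5/63

The leading coefficient equals the top divided difference P[-4,-2,1,5].
P[-4,-2] = (-4 - 9) / (-2 - (-4)) = -13/2
P[-2,1] = (-6 - (-4)) / (1 - (-2)) = -2/3
P[1,5] = (4 - (-6)) / (5 - 1) = 5/2
P[-4,-2,1] = (-2/3 - (-13/2)) / (1 - (-4)) = 7/6
P[-2,1,5] = (5/2 - (-2/3)) / (5 - (-2)) = 19/42
P[-4,-2,1,5] = (19/42 - 7/6) / (5 - (-4)) = -5/63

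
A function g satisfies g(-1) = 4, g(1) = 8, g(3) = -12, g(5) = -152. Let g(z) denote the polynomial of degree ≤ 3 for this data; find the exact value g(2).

7

Evaluate each Lagrange basis at z = 2:
L_0(2) = (1)·(-1)·(-3)/[(-2)·(-4)·(-6)] = -1/16
L_1(2) = (3)·(-1)·(-3)/[(2)·(-2)·(-4)] = 9/16
L_2(2) = (3)·(1)·(-3)/[(4)·(2)·(-2)] = 9/16
L_3(2) = (3)·(1)·(-1)/[(6)·(4)·(2)] = -1/16
Sum: 4·(-1/16) + 8·(9/16) + (-12)·(9/16) + (-152)·(-1/16) = 7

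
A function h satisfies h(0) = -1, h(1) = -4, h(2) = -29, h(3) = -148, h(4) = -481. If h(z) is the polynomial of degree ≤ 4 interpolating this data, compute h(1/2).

Evaluate each Lagrange basis at z = 1/2:
L_0(1/2) = (-1/2)·(-3/2)·(-5/2)·(-7/2)/[(-1)·(-2)·(-3)·(-4)] = 35/128
L_1(1/2) = (1/2)·(-3/2)·(-5/2)·(-7/2)/[(1)·(-1)·(-2)·(-3)] = 35/32
L_2(1/2) = (1/2)·(-1/2)·(-5/2)·(-7/2)/[(2)·(1)·(-1)·(-2)] = -35/64
L_3(1/2) = (1/2)·(-1/2)·(-3/2)·(-7/2)/[(3)·(2)·(1)·(-1)] = 7/32
L_4(1/2) = (1/2)·(-1/2)·(-3/2)·(-5/2)/[(4)·(3)·(2)·(1)] = -5/128
Sum: (-1)·(35/128) + (-4)·(35/32) + (-29)·(-35/64) + (-148)·(7/32) + (-481)·(-5/128) = -19/8

-19/8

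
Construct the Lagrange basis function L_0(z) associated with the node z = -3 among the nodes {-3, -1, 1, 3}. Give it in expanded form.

L_0(z) = (z + 1)(z - 1)(z - 3) / [(-2)·(-4)·(-6)]
       = (z^3 - 3z^2 - z + 3) / (-48)

L_0(z) = -(1/48)z^3 + (1/16)z^2 + (1/48)z - 1/16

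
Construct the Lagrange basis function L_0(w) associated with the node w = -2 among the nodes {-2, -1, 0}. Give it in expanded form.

L_0(w) = (w + 1)w / [(-1)·(-2)]
       = (w^2 + w) / (2)

L_0(w) = (1/2)w^2 + (1/2)w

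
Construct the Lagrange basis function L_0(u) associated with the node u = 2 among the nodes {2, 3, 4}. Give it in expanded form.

L_0(u) = (u - 3)(u - 4) / [(-1)·(-2)]
       = (u^2 - 7u + 12) / (2)

L_0(u) = (1/2)u^2 - (7/2)u + 6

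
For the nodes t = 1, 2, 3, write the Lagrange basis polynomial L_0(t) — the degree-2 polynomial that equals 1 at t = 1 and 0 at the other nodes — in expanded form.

L_0(t) = (t - 2)(t - 3) / [(-1)·(-2)]
       = (t^2 - 5t + 6) / (2)

L_0(t) = (1/2)t^2 - (5/2)t + 3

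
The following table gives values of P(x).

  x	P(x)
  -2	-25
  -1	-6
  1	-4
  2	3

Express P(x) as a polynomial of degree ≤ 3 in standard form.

P(x) = 2x^3 - 2x^2 - x - 3

Newton's divided differences:
P[-2,-1] = (-6 - (-25)) / (-1 - (-2)) = 19
P[-1,1] = (-4 - (-6)) / (1 - (-1)) = 1
P[1,2] = (3 - (-4)) / (2 - 1) = 7
P[-2,-1,1] = (1 - 19) / (1 - (-2)) = -6
P[-1,1,2] = (7 - 1) / (2 - (-1)) = 2
P[-2,-1,1,2] = (2 - (-6)) / (2 - (-2)) = 2
P(x) = -25 + 19·(x + 2) + (-6)·(x + 2)(x + 1) + 2·(x + 2)(x + 1)(x - 1)
Expanding: P(x) = 2x^3 - 2x^2 - x - 3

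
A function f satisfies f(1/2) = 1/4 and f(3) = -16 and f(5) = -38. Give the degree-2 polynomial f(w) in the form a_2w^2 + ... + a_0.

f(w) = -w^2 - 3w + 2

Build the Lagrange basis polynomials:
L_0(w) = (w - 3)(w - 5) / [45/4] = (4/45)w^2 - (32/45)w + 4/3
L_1(w) = (w - 1/2)(w - 5) / [-5] = -(1/5)w^2 + (11/10)w - 1/2
L_2(w) = (w - 1/2)(w - 3) / [9] = (1/9)w^2 - (7/18)w + 1/6
f(w) = (1/4)·L_0 + (-16)·L_1 + (-38)·L_2
  (1/4)·L_0(w) = (1/45)w^2 - (8/45)w + 1/3
  (-16)·L_1(w) = (16/5)w^2 - (88/5)w + 8
  (-38)·L_2(w) = -(38/9)w^2 + (133/9)w - 19/3
Adding term by term: -w^2 - 3w + 2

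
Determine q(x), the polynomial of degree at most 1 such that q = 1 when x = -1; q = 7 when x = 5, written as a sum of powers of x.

Build the Lagrange basis polynomials:
L_0(x) = (x - 5) / [-6] = -(1/6)x + 5/6
L_1(x) = (x + 1) / [6] = (1/6)x + 1/6
q(x) = 1·L_0 + 7·L_1
  1·L_0(x) = -(1/6)x + 5/6
  7·L_1(x) = (7/6)x + 7/6
Adding term by term: x + 2

q(x) = x + 2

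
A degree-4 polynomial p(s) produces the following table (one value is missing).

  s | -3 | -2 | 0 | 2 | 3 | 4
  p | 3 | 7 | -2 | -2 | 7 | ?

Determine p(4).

The 5 known values determine p uniquely (degree ≤ 4).
L_0(4) = (6)·(4)·(2)·(1)/[(-1)·(-3)·(-5)·(-6)] = 8/15
L_1(4) = (7)·(4)·(2)·(1)/[(1)·(-2)·(-4)·(-5)] = -7/5
L_2(4) = (7)·(6)·(2)·(1)/[(3)·(2)·(-2)·(-3)] = 7/3
L_3(4) = (7)·(6)·(4)·(1)/[(5)·(4)·(2)·(-1)] = -21/5
L_4(4) = (7)·(6)·(4)·(2)/[(6)·(5)·(3)·(1)] = 56/15
Sum: 3·(8/15) + 7·(-7/5) + (-2)·(7/3) + (-2)·(-21/5) + 7·(56/15) = 65/3

65/3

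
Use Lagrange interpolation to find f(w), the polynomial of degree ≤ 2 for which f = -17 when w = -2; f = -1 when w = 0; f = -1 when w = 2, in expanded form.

Build the Lagrange basis polynomials:
L_0(w) = w(w - 2) / [8] = (1/8)w^2 - (1/4)w
L_1(w) = (w + 2)(w - 2) / [-4] = -(1/4)w^2 + 1
L_2(w) = (w + 2)w / [8] = (1/8)w^2 + (1/4)w
f(w) = (-17)·L_0 + (-1)·L_1 + (-1)·L_2
  (-17)·L_0(w) = -(17/8)w^2 + (17/4)w
  (-1)·L_1(w) = (1/4)w^2 - 1
  (-1)·L_2(w) = -(1/8)w^2 - (1/4)w
Adding term by term: -2w^2 + 4w - 1

f(w) = -2w^2 + 4w - 1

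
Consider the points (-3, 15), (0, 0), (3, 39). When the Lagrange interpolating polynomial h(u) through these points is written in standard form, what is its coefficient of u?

L_0(u) = u(u - 3) / [18] = (1/18)u^2 - (1/6)u
L_1(u) = (u + 3)(u - 3) / [-9] = -(1/9)u^2 + 1
L_2(u) = (u + 3)u / [18] = (1/18)u^2 + (1/6)u
h(u) = 15·L_0 + 0·L_1 + 39·L_2
Only the coefficient of u is needed; take it from each L_i and combine:
15·(-1/6) + 0·(0) + 39·(1/6) = 4

4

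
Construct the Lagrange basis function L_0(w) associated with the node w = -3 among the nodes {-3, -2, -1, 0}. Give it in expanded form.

L_0(w) = -(1/6)w^3 - (1/2)w^2 - (1/3)w

L_0(w) = (w + 2)(w + 1)w / [(-1)·(-2)·(-3)]
       = (w^3 + 3w^2 + 2w) / (-6)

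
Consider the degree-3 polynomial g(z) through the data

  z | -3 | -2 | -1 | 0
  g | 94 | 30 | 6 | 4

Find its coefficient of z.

Build the Lagrange basis polynomials:
L_0(z) = (z + 2)(z + 1)z / [-6] = -(1/6)z^3 - (1/2)z^2 - (1/3)z
L_1(z) = (z + 3)(z + 1)z / [2] = (1/2)z^3 + 2z^2 + (3/2)z
L_2(z) = (z + 3)(z + 2)z / [-2] = -(1/2)z^3 - (5/2)z^2 - 3z
L_3(z) = (z + 3)(z + 2)(z + 1) / [6] = (1/6)z^3 + z^2 + (11/6)z + 1
g(z) = 94·L_0 + 30·L_1 + 6·L_2 + 4·L_3
Only the coefficient of z is needed; take it from each L_i and combine:
94·(-1/3) + 30·(3/2) + 6·(-3) + 4·(11/6) = 3

3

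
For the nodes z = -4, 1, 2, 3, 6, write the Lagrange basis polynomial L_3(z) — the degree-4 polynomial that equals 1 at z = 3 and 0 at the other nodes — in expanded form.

L_3(z) = -(1/42)z^4 + (5/42)z^3 + (8/21)z^2 - (34/21)z + 8/7

L_3(z) = (z + 4)(z - 1)(z - 2)(z - 6) / [(7)·(2)·(1)·(-3)]
       = (z^4 - 5z^3 - 16z^2 + 68z - 48) / (-42)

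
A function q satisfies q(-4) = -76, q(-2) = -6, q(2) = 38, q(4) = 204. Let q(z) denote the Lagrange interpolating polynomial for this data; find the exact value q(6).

594

Evaluate each Lagrange basis at z = 6:
L_0(6) = (8)·(4)·(2)/[(-2)·(-6)·(-8)] = -2/3
L_1(6) = (10)·(4)·(2)/[(2)·(-4)·(-6)] = 5/3
L_2(6) = (10)·(8)·(2)/[(6)·(4)·(-2)] = -10/3
L_3(6) = (10)·(8)·(4)/[(8)·(6)·(2)] = 10/3
Sum: (-76)·(-2/3) + (-6)·(5/3) + 38·(-10/3) + 204·(10/3) = 594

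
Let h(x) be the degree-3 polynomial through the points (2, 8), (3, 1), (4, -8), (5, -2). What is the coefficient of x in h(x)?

Build the Lagrange basis polynomials:
L_0(x) = (x - 3)(x - 4)(x - 5) / [-6] = -(1/6)x^3 + 2x^2 - (47/6)x + 10
L_1(x) = (x - 2)(x - 4)(x - 5) / [2] = (1/2)x^3 - (11/2)x^2 + 19x - 20
L_2(x) = (x - 2)(x - 3)(x - 5) / [-2] = -(1/2)x^3 + 5x^2 - (31/2)x + 15
L_3(x) = (x - 2)(x - 3)(x - 4) / [6] = (1/6)x^3 - (3/2)x^2 + (13/3)x - 4
h(x) = 8·L_0 + 1·L_1 + (-8)·L_2 + (-2)·L_3
Only the coefficient of x is needed; take it from each L_i and combine:
8·(-47/6) + 1·(19) + (-8)·(-31/2) + (-2)·(13/3) = 215/3

215/3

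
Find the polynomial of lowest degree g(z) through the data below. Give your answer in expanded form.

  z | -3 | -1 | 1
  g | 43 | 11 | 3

L_0(z) = (z + 1)(z - 1) / [8] = (1/8)z^2 - 1/8
L_1(z) = (z + 3)(z - 1) / [-4] = -(1/4)z^2 - (1/2)z + 3/4
L_2(z) = (z + 3)(z + 1) / [8] = (1/8)z^2 + (1/2)z + 3/8
g(z) = 43·L_0 + 11·L_1 + 3·L_2
  43·L_0(z) = (43/8)z^2 - 43/8
  11·L_1(z) = -(11/4)z^2 - (11/2)z + 33/4
  3·L_2(z) = (3/8)z^2 + (3/2)z + 9/8
Adding term by term: 3z^2 - 4z + 4

g(z) = 3z^2 - 4z + 4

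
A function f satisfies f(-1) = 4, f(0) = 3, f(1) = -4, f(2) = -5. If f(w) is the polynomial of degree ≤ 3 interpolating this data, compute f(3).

12

L_0(3) = (3)·(2)·(1)/[(-1)·(-2)·(-3)] = -1
L_1(3) = (4)·(2)·(1)/[(1)·(-1)·(-2)] = 4
L_2(3) = (4)·(3)·(1)/[(2)·(1)·(-1)] = -6
L_3(3) = (4)·(3)·(2)/[(3)·(2)·(1)] = 4
Sum: 4·(-1) + 3·(4) + (-4)·(-6) + (-5)·(4) = 12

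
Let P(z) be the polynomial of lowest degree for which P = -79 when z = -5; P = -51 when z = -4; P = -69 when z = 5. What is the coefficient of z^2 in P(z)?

-3

The leading coefficient equals the top divided difference P[-5,-4,5].
P[-5,-4] = (-51 - (-79)) / (-4 - (-5)) = 28
P[-4,5] = (-69 - (-51)) / (5 - (-4)) = -2
P[-5,-4,5] = (-2 - 28) / (5 - (-5)) = -3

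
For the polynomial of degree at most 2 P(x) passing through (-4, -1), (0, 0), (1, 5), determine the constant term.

0

Build the Lagrange basis polynomials:
L_0(x) = x(x - 1) / [20] = (1/20)x^2 - (1/20)x
L_1(x) = (x + 4)(x - 1) / [-4] = -(1/4)x^2 - (3/4)x + 1
L_2(x) = (x + 4)x / [5] = (1/5)x^2 + (4/5)x
P(x) = (-1)·L_0 + 0·L_1 + 5·L_2
Only the constant term is needed; take it from each L_i and combine:
(-1)·(0) + 0·(1) + 5·(0) = 0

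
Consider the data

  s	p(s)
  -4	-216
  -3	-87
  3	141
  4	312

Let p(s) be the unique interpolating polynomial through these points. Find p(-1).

-3

Evaluate each Lagrange basis at s = -1:
L_0(-1) = (2)·(-4)·(-5)/[(-1)·(-7)·(-8)] = -5/7
L_1(-1) = (3)·(-4)·(-5)/[(1)·(-6)·(-7)] = 10/7
L_2(-1) = (3)·(2)·(-5)/[(7)·(6)·(-1)] = 5/7
L_3(-1) = (3)·(2)·(-4)/[(8)·(7)·(1)] = -3/7
Sum: (-216)·(-5/7) + (-87)·(10/7) + 141·(5/7) + 312·(-3/7) = -3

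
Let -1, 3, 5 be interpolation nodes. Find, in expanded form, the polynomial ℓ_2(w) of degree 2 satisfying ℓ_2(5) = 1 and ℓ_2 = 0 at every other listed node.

ℓ_2(w) = (w + 1)(w - 3) / [(6)·(2)]
       = (w^2 - 2w - 3) / (12)

ℓ_2(w) = (1/12)w^2 - (1/6)w - 1/4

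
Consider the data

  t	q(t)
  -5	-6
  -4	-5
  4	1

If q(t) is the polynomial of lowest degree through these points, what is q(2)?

Evaluate each Lagrange basis at t = 2:
L_0(2) = (6)·(-2)/[(-1)·(-9)] = -4/3
L_1(2) = (7)·(-2)/[(1)·(-8)] = 7/4
L_2(2) = (7)·(6)/[(9)·(8)] = 7/12
Sum: (-6)·(-4/3) + (-5)·(7/4) + 1·(7/12) = -1/6

-1/6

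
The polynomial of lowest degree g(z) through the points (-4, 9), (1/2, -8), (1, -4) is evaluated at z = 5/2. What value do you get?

Evaluate each Lagrange basis at z = 5/2:
L_0(5/2) = (2)·(3/2)/[(-9/2)·(-5)] = 2/15
L_1(5/2) = (13/2)·(3/2)/[(9/2)·(-1/2)] = -13/3
L_2(5/2) = (13/2)·(2)/[(5)·(1/2)] = 26/5
Sum: 9·(2/15) + (-8)·(-13/3) + (-4)·(26/5) = 226/15

226/15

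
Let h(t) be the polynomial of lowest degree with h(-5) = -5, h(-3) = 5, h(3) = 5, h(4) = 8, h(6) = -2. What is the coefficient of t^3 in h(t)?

Build the Lagrange basis polynomials:
L_0(t) = (t + 3)(t - 3)(t - 4)(t - 6) / [1584] = (1/1584)t^4 - (5/792)t^3 + (5/528)t^2 + (5/88)t - 3/22
L_1(t) = (t + 5)(t - 3)(t - 4)(t - 6) / [-756] = -(1/756)t^4 + (2/189)t^3 + (11/756)t^2 - (11/42)t + 10/21
L_2(t) = (t + 5)(t + 3)(t - 4)(t - 6) / [144] = (1/144)t^4 - (1/72)t^3 - (41/144)t^2 + (7/24)t + 5/2
L_3(t) = (t + 5)(t + 3)(t - 3)(t - 6) / [-126] = -(1/126)t^4 + (1/126)t^3 + (13/42)t^2 - (1/14)t - 15/7
L_4(t) = (t + 5)(t + 3)(t - 3)(t - 4) / [594] = (1/594)t^4 + (1/594)t^3 - (29/594)t^2 - (1/66)t + 10/33
h(t) = (-5)·L_0 + 5·L_1 + 5·L_2 + 8·L_3 + (-2)·L_4
Only the coefficient of t^3 is needed; take it from each L_i and combine:
(-5)·(-5/792) + 5·(2/189) + 5·(-1/72) + 8·(1/126) + (-2)·(1/594) = 625/8316

625/8316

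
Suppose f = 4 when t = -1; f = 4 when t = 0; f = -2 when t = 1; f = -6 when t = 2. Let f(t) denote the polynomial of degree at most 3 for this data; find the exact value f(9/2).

L_0(9/2) = (9/2)·(7/2)·(5/2)/[(-1)·(-2)·(-3)] = -105/16
L_1(9/2) = (11/2)·(7/2)·(5/2)/[(1)·(-1)·(-2)] = 385/16
L_2(9/2) = (11/2)·(9/2)·(5/2)/[(2)·(1)·(-1)] = -495/16
L_3(9/2) = (11/2)·(9/2)·(7/2)/[(3)·(2)·(1)] = 231/16
Sum: 4·(-105/16) + 4·(385/16) + (-2)·(-495/16) + (-6)·(231/16) = 181/4

181/4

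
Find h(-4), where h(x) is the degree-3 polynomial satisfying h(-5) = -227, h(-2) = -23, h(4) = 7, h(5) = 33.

L_0(-4) = (-2)·(-8)·(-9)/[(-3)·(-9)·(-10)] = 8/15
L_1(-4) = (1)·(-8)·(-9)/[(3)·(-6)·(-7)] = 4/7
L_2(-4) = (1)·(-2)·(-9)/[(9)·(6)·(-1)] = -1/3
L_3(-4) = (1)·(-2)·(-8)/[(10)·(7)·(1)] = 8/35
Sum: (-227)·(8/15) + (-23)·(4/7) + 7·(-1/3) + 33·(8/35) = -129

-129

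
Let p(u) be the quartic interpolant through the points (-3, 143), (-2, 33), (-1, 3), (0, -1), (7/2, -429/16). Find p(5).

159

Evaluate each Lagrange basis at u = 5:
L_0(5) = (7)·(6)·(5)·(3/2)/[(-1)·(-2)·(-3)·(-13/2)] = 105/13
L_1(5) = (8)·(6)·(5)·(3/2)/[(1)·(-1)·(-2)·(-11/2)] = -360/11
L_2(5) = (8)·(7)·(5)·(3/2)/[(2)·(1)·(-1)·(-9/2)] = 140/3
L_3(5) = (8)·(7)·(6)·(3/2)/[(3)·(2)·(1)·(-7/2)] = -24
L_4(5) = (8)·(7)·(6)·(5)/[(13/2)·(11/2)·(9/2)·(7/2)] = 1280/429
Sum: 143·(105/13) + 33·(-360/11) + 3·(140/3) + (-1)·(-24) + (-429/16)·(1280/429) = 159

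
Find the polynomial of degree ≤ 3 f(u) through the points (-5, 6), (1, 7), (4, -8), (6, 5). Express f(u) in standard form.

f(u) = (388/1485)u^3 - (31/54)u^2 - (22621/2970)u + 1478/99

L_0(u) = (u - 1)(u - 4)(u - 6) / [-594] = -(1/594)u^3 + (1/54)u^2 - (17/297)u + 4/99
L_1(u) = (u + 5)(u - 4)(u - 6) / [90] = (1/90)u^3 - (1/18)u^2 - (13/45)u + 4/3
L_2(u) = (u + 5)(u - 1)(u - 6) / [-54] = -(1/54)u^3 + (1/27)u^2 + (29/54)u - 5/9
L_3(u) = (u + 5)(u - 1)(u - 4) / [110] = (1/110)u^3 - (21/110)u + 2/11
f(u) = 6·L_0 + 7·L_1 + (-8)·L_2 + 5·L_3
  6·L_0(u) = -(1/99)u^3 + (1/9)u^2 - (34/99)u + 8/33
  7·L_1(u) = (7/90)u^3 - (7/18)u^2 - (91/45)u + 28/3
  (-8)·L_2(u) = (4/27)u^3 - (8/27)u^2 - (116/27)u + 40/9
  5·L_3(u) = (1/22)u^3 - (21/22)u + 10/11
Adding term by term: (388/1485)u^3 - (31/54)u^2 - (22621/2970)u + 1478/99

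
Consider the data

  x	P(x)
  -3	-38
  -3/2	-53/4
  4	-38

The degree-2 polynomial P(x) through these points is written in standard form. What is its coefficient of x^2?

-3

The leading coefficient equals the top divided difference P[-3,-3/2,4].
P[-3,-3/2] = (-53/4 - (-38)) / (-3/2 - (-3)) = 33/2
P[-3/2,4] = (-38 - (-53/4)) / (4 - (-3/2)) = -9/2
P[-3,-3/2,4] = (-9/2 - 33/2) / (4 - (-3)) = -3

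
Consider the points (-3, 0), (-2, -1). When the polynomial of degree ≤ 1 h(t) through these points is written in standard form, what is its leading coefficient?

The leading coefficient equals the top divided difference h[-3,-2].
h[-3,-2] = (-1 - 0) / (-2 - (-3)) = -1

-1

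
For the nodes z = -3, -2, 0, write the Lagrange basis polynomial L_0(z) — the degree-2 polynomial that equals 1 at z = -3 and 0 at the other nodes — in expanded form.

L_0(z) = (1/3)z^2 + (2/3)z

L_0(z) = (z + 2)z / [(-1)·(-3)]
       = (z^2 + 2z) / (3)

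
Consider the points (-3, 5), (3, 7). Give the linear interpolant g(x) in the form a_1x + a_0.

g(x) = (1/3)x + 6

L_0(x) = (x - 3) / [-6] = -(1/6)x + 1/2
L_1(x) = (x + 3) / [6] = (1/6)x + 1/2
g(x) = 5·L_0 + 7·L_1
  5·L_0(x) = -(5/6)x + 5/2
  7·L_1(x) = (7/6)x + 7/2
Adding term by term: (1/3)x + 6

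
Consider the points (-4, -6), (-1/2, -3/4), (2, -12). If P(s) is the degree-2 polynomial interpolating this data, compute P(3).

-20

Evaluate each Lagrange basis at s = 3:
L_0(3) = (7/2)·(1)/[(-7/2)·(-6)] = 1/6
L_1(3) = (7)·(1)/[(7/2)·(-5/2)] = -4/5
L_2(3) = (7)·(7/2)/[(6)·(5/2)] = 49/30
Sum: (-6)·(1/6) + (-3/4)·(-4/5) + (-12)·(49/30) = -20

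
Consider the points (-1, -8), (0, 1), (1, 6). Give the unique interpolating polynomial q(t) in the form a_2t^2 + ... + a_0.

q(t) = -2t^2 + 7t + 1

Build the Lagrange basis polynomials:
L_0(t) = t(t - 1) / [2] = (1/2)t^2 - (1/2)t
L_1(t) = (t + 1)(t - 1) / [-1] = -t^2 + 1
L_2(t) = (t + 1)t / [2] = (1/2)t^2 + (1/2)t
q(t) = (-8)·L_0 + 1·L_1 + 6·L_2
  (-8)·L_0(t) = -4t^2 + 4t
  1·L_1(t) = -t^2 + 1
  6·L_2(t) = 3t^2 + 3t
Adding term by term: -2t^2 + 7t + 1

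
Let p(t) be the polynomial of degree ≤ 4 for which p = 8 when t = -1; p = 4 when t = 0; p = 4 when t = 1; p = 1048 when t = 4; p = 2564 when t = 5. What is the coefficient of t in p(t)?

Build the Lagrange basis polynomials:
L_0(t) = t(t - 1)(t - 4)(t - 5) / [60] = (1/60)t^4 - (1/6)t^3 + (29/60)t^2 - (1/3)t
L_1(t) = (t + 1)(t - 1)(t - 4)(t - 5) / [-20] = -(1/20)t^4 + (9/20)t^3 - (19/20)t^2 - (9/20)t + 1
L_2(t) = (t + 1)t(t - 4)(t - 5) / [24] = (1/24)t^4 - (1/3)t^3 + (11/24)t^2 + (5/6)t
L_3(t) = (t + 1)t(t - 1)(t - 5) / [-60] = -(1/60)t^4 + (1/12)t^3 + (1/60)t^2 - (1/12)t
L_4(t) = (t + 1)t(t - 1)(t - 4) / [120] = (1/120)t^4 - (1/30)t^3 - (1/120)t^2 + (1/30)t
p(t) = 8·L_0 + 4·L_1 + 4·L_2 + 1048·L_3 + 2564·L_4
Only the coefficient of t is needed; take it from each L_i and combine:
8·(-1/3) + 4·(-9/20) + 4·(5/6) + 1048·(-1/12) + 2564·(1/30) = -3

-3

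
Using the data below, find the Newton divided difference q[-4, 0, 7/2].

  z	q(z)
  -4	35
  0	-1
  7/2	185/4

3

q[-4,0] = (-1 - 35) / (0 - (-4)) = -9
q[0,7/2] = (185/4 - (-1)) / (7/2 - 0) = 27/2
q[-4,0,7/2] = (27/2 - (-9)) / (7/2 - (-4)) = 3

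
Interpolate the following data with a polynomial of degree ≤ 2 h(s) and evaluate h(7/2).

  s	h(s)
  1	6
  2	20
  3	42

56

L_0(7/2) = (3/2)·(1/2)/[(-1)·(-2)] = 3/8
L_1(7/2) = (5/2)·(1/2)/[(1)·(-1)] = -5/4
L_2(7/2) = (5/2)·(3/2)/[(2)·(1)] = 15/8
Sum: 6·(3/8) + 20·(-5/4) + 42·(15/8) = 56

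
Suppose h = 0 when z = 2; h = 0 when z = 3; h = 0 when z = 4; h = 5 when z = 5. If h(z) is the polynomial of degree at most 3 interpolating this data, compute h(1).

Using Newton's divided-difference form:
h[2,3] = (0 - 0) / (3 - 2) = 0
h[3,4] = (0 - 0) / (4 - 3) = 0
h[4,5] = (5 - 0) / (5 - 4) = 5
h[2,3,4] = (0 - 0) / (4 - 2) = 0
h[3,4,5] = (5 - 0) / (5 - 3) = 5/2
h[2,3,4,5] = (5/2 - 0) / (5 - 2) = 5/6
h(1) = 0 + 0·(-1) + 0·(-1)·(-2) + (5/6)·(-1)·(-2)·(-3) = -5

-5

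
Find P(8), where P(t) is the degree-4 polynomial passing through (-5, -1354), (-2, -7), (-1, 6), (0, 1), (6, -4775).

L_0(8) = (10)·(9)·(8)·(2)/[(-3)·(-4)·(-5)·(-11)] = 24/11
L_1(8) = (13)·(9)·(8)·(2)/[(3)·(-1)·(-2)·(-8)] = -39
L_2(8) = (13)·(10)·(8)·(2)/[(4)·(1)·(-1)·(-7)] = 520/7
L_3(8) = (13)·(10)·(9)·(2)/[(5)·(2)·(1)·(-6)] = -39
L_4(8) = (13)·(10)·(9)·(8)/[(11)·(8)·(7)·(6)] = 195/77
Sum: (-1354)·(24/11) + (-7)·(-39) + 6·(520/7) + 1·(-39) + (-4775)·(195/77) = -14367

-14367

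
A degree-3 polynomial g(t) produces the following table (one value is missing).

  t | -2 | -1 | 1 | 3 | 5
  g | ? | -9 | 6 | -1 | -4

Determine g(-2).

-263/8

The 4 known values determine g uniquely (degree ≤ 3).
Evaluate each Lagrange basis at t = -2:
L_0(-2) = (-3)·(-5)·(-7)/[(-2)·(-4)·(-6)] = 35/16
L_1(-2) = (-1)·(-5)·(-7)/[(2)·(-2)·(-4)] = -35/16
L_2(-2) = (-1)·(-3)·(-7)/[(4)·(2)·(-2)] = 21/16
L_3(-2) = (-1)·(-3)·(-5)/[(6)·(4)·(2)] = -5/16
Sum: (-9)·(35/16) + 6·(-35/16) + (-1)·(21/16) + (-4)·(-5/16) = -263/8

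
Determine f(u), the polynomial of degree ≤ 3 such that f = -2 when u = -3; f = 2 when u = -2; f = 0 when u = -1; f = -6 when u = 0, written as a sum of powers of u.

Build the Lagrange basis polynomials:
L_0(u) = (u + 2)(u + 1)u / [-6] = -(1/6)u^3 - (1/2)u^2 - (1/3)u
L_1(u) = (u + 3)(u + 1)u / [2] = (1/2)u^3 + 2u^2 + (3/2)u
L_2(u) = (u + 3)(u + 2)u / [-2] = -(1/2)u^3 - (5/2)u^2 - 3u
L_3(u) = (u + 3)(u + 2)(u + 1) / [6] = (1/6)u^3 + u^2 + (11/6)u + 1
f(u) = (-2)·L_0 + 2·L_1 + 0·L_2 + (-6)·L_3
  (-2)·L_0(u) = (1/3)u^3 + u^2 + (2/3)u
  2·L_1(u) = u^3 + 4u^2 + 3u
  0·L_2(u) = 0
  (-6)·L_3(u) = -u^3 - 6u^2 - 11u - 6
Adding term by term: (1/3)u^3 - u^2 - (22/3)u - 6

f(u) = (1/3)u^3 - u^2 - (22/3)u - 6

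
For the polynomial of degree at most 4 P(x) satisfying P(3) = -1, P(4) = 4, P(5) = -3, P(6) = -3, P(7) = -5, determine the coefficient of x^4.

-7/6

Build the Lagrange basis polynomials:
L_0(x) = (x - 4)(x - 5)(x - 6)(x - 7) / [24] = (1/24)x^4 - (11/12)x^3 + (179/24)x^2 - (319/12)x + 35
L_1(x) = (x - 3)(x - 5)(x - 6)(x - 7) / [-6] = -(1/6)x^4 + (7/2)x^3 - (161/6)x^2 + (177/2)x - 105
L_2(x) = (x - 3)(x - 4)(x - 6)(x - 7) / [4] = (1/4)x^4 - 5x^3 + (145/4)x^2 - (225/2)x + 126
L_3(x) = (x - 3)(x - 4)(x - 5)(x - 7) / [-6] = -(1/6)x^4 + (19/6)x^3 - (131/6)x^2 + (389/6)x - 70
L_4(x) = (x - 3)(x - 4)(x - 5)(x - 6) / [24] = (1/24)x^4 - (3/4)x^3 + (119/24)x^2 - (57/4)x + 15
P(x) = (-1)·L_0 + 4·L_1 + (-3)·L_2 + (-3)·L_3 + (-5)·L_4
Only the coefficient of x^4 is needed; take it from each L_i and combine:
(-1)·(1/24) + 4·(-1/6) + (-3)·(1/4) + (-3)·(-1/6) + (-5)·(1/24) = -7/6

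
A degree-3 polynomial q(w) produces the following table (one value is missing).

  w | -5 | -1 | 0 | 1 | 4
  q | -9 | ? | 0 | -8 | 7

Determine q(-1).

The 4 known values determine q uniquely (degree ≤ 3).
L_0(-1) = (-1)·(-2)·(-5)/[(-5)·(-6)·(-9)] = 1/27
L_1(-1) = (4)·(-2)·(-5)/[(5)·(-1)·(-4)] = 2
L_2(-1) = (4)·(-1)·(-5)/[(6)·(1)·(-3)] = -10/9
L_3(-1) = (4)·(-1)·(-2)/[(9)·(4)·(3)] = 2/27
Sum: (-9)·(1/27) + 0 + (-8)·(-10/9) + 7·(2/27) = 245/27

245/27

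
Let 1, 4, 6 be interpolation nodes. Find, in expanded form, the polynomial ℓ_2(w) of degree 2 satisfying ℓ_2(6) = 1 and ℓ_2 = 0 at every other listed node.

ℓ_2(w) = (1/10)w^2 - (1/2)w + 2/5

ℓ_2(w) = (w - 1)(w - 4) / [(5)·(2)]
       = (w^2 - 5w + 4) / (10)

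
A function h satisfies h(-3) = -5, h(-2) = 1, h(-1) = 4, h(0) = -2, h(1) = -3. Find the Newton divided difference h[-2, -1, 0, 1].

h[-2,-1] = (4 - 1) / (-1 - (-2)) = 3
h[-1,0] = (-2 - 4) / (0 - (-1)) = -6
h[0,1] = (-3 - (-2)) / (1 - 0) = -1
h[-2,-1,0] = (-6 - 3) / (0 - (-2)) = -9/2
h[-1,0,1] = (-1 - (-6)) / (1 - (-1)) = 5/2
h[-2,-1,0,1] = (5/2 - (-9/2)) / (1 - (-2)) = 7/3

7/3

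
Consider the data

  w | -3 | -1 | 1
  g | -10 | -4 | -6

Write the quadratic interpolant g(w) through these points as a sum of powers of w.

L_0(w) = (w + 1)(w - 1) / [8] = (1/8)w^2 - 1/8
L_1(w) = (w + 3)(w - 1) / [-4] = -(1/4)w^2 - (1/2)w + 3/4
L_2(w) = (w + 3)(w + 1) / [8] = (1/8)w^2 + (1/2)w + 3/8
g(w) = (-10)·L_0 + (-4)·L_1 + (-6)·L_2
  (-10)·L_0(w) = -(5/4)w^2 + 5/4
  (-4)·L_1(w) = w^2 + 2w - 3
  (-6)·L_2(w) = -(3/4)w^2 - 3w - 9/4
Adding term by term: -w^2 - w - 4

g(w) = -w^2 - w - 4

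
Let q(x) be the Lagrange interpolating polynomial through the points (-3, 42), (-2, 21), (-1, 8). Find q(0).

Evaluate each Lagrange basis at x = 0:
L_0(0) = (2)·(1)/[(-1)·(-2)] = 1
L_1(0) = (3)·(1)/[(1)·(-1)] = -3
L_2(0) = (3)·(2)/[(2)·(1)] = 3
Sum: 42·(1) + 21·(-3) + 8·(3) = 3

3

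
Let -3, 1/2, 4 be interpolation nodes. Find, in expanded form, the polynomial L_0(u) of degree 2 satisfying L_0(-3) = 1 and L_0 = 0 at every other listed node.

L_0(u) = (2/49)u^2 - (9/49)u + 4/49

L_0(u) = (u - 1/2)(u - 4) / [(-7/2)·(-7)]
       = (u^2 - (9/2)u + 2) / (49/2)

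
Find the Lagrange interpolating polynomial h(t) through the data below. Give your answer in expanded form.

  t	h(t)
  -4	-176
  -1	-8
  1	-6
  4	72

h(t) = 2t^3 - 3t^2 - t - 4

L_0(t) = (t + 1)(t - 1)(t - 4) / [-120] = -(1/120)t^3 + (1/30)t^2 + (1/120)t - 1/30
L_1(t) = (t + 4)(t - 1)(t - 4) / [30] = (1/30)t^3 - (1/30)t^2 - (8/15)t + 8/15
L_2(t) = (t + 4)(t + 1)(t - 4) / [-30] = -(1/30)t^3 - (1/30)t^2 + (8/15)t + 8/15
L_3(t) = (t + 4)(t + 1)(t - 1) / [120] = (1/120)t^3 + (1/30)t^2 - (1/120)t - 1/30
h(t) = (-176)·L_0 + (-8)·L_1 + (-6)·L_2 + 72·L_3
  (-176)·L_0(t) = (22/15)t^3 - (88/15)t^2 - (22/15)t + 88/15
  (-8)·L_1(t) = -(4/15)t^3 + (4/15)t^2 + (64/15)t - 64/15
  (-6)·L_2(t) = (1/5)t^3 + (1/5)t^2 - (16/5)t - 16/5
  72·L_3(t) = (3/5)t^3 + (12/5)t^2 - (3/5)t - 12/5
Adding term by term: 2t^3 - 3t^2 - t - 4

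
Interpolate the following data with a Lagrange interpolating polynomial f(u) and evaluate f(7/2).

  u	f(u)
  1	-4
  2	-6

-9

L_0(7/2) = (3/2)/[(-1)] = -3/2
L_1(7/2) = (5/2)/[(1)] = 5/2
Sum: (-4)·(-3/2) + (-6)·(5/2) = -9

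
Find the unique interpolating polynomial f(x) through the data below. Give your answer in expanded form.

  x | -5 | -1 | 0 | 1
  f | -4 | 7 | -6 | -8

f(x) = (173/120)x^3 + (11/2)x^2 - (1073/120)x - 6

Newton's divided differences:
f[-5,-1] = (7 - (-4)) / (-1 - (-5)) = 11/4
f[-1,0] = (-6 - 7) / (0 - (-1)) = -13
f[0,1] = (-8 - (-6)) / (1 - 0) = -2
f[-5,-1,0] = (-13 - 11/4) / (0 - (-5)) = -63/20
f[-1,0,1] = (-2 - (-13)) / (1 - (-1)) = 11/2
f[-5,-1,0,1] = (11/2 - (-63/20)) / (1 - (-5)) = 173/120
f(x) = -4 + (11/4)·(x + 5) + (-63/20)·(x + 5)(x + 1) + (173/120)·(x + 5)(x + 1)x
Expanding: f(x) = (173/120)x^3 + (11/2)x^2 - (1073/120)x - 6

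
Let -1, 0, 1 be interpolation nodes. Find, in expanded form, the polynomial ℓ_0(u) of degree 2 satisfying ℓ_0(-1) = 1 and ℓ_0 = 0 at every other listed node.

ℓ_0(u) = (1/2)u^2 - (1/2)u

ℓ_0(u) = u(u - 1) / [(-1)·(-2)]
       = (u^2 - u) / (2)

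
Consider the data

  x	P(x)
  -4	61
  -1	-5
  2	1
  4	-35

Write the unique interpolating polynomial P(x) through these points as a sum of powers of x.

Newton's divided differences:
P[-4,-1] = (-5 - 61) / (-1 - (-4)) = -22
P[-1,2] = (1 - (-5)) / (2 - (-1)) = 2
P[2,4] = (-35 - 1) / (4 - 2) = -18
P[-4,-1,2] = (2 - (-22)) / (2 - (-4)) = 4
P[-1,2,4] = (-18 - 2) / (4 - (-1)) = -4
P[-4,-1,2,4] = (-4 - 4) / (4 - (-4)) = -1
P(x) = 61 + (-22)·(x + 4) + 4·(x + 4)(x + 1) + (-1)·(x + 4)(x + 1)(x - 2)
Expanding: P(x) = -x^3 + x^2 + 4x - 3

P(x) = -x^3 + x^2 + 4x - 3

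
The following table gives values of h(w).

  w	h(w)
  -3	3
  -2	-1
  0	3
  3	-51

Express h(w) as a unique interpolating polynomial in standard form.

h(w) = -w^3 - 3w^2 + 3

L_0(w) = (w + 2)w(w - 3) / [-18] = -(1/18)w^3 + (1/18)w^2 + (1/3)w
L_1(w) = (w + 3)w(w - 3) / [10] = (1/10)w^3 - (9/10)w
L_2(w) = (w + 3)(w + 2)(w - 3) / [-18] = -(1/18)w^3 - (1/9)w^2 + (1/2)w + 1
L_3(w) = (w + 3)(w + 2)w / [90] = (1/90)w^3 + (1/18)w^2 + (1/15)w
h(w) = 3·L_0 + (-1)·L_1 + 3·L_2 + (-51)·L_3
  3·L_0(w) = -(1/6)w^3 + (1/6)w^2 + w
  (-1)·L_1(w) = -(1/10)w^3 + (9/10)w
  3·L_2(w) = -(1/6)w^3 - (1/3)w^2 + (3/2)w + 3
  (-51)·L_3(w) = -(17/30)w^3 - (17/6)w^2 - (17/5)w
Adding term by term: -w^3 - 3w^2 + 3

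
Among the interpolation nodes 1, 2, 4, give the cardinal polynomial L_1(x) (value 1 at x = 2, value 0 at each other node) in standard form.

L_1(x) = (x - 1)(x - 4) / [(1)·(-2)]
       = (x^2 - 5x + 4) / (-2)

L_1(x) = -(1/2)x^2 + (5/2)x - 2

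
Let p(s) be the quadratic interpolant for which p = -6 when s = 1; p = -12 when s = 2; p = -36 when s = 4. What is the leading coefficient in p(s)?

The leading coefficient equals the top divided difference p[1,2,4].
p[1,2] = (-12 - (-6)) / (2 - 1) = -6
p[2,4] = (-36 - (-12)) / (4 - 2) = -12
p[1,2,4] = (-12 - (-6)) / (4 - 1) = -2

-2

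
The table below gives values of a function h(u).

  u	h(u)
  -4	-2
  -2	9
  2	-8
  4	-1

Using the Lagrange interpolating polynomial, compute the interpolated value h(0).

Evaluate each Lagrange basis at u = 0:
L_0(0) = (2)·(-2)·(-4)/[(-2)·(-6)·(-8)] = -1/6
L_1(0) = (4)·(-2)·(-4)/[(2)·(-4)·(-6)] = 2/3
L_2(0) = (4)·(2)·(-4)/[(6)·(4)·(-2)] = 2/3
L_3(0) = (4)·(2)·(-2)/[(8)·(6)·(2)] = -1/6
Sum: (-2)·(-1/6) + 9·(2/3) + (-8)·(2/3) + (-1)·(-1/6) = 7/6

7/6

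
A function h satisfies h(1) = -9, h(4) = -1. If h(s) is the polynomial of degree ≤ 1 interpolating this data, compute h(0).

-35/3

L_0(0) = (-4)/[(-3)] = 4/3
L_1(0) = (-1)/[(3)] = -1/3
Sum: (-9)·(4/3) + (-1)·(-1/3) = -35/3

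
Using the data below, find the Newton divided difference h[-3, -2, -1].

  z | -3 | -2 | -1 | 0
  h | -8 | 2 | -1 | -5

h[-3,-2] = (2 - (-8)) / (-2 - (-3)) = 10
h[-2,-1] = (-1 - 2) / (-1 - (-2)) = -3
h[-3,-2,-1] = (-3 - 10) / (-1 - (-3)) = -13/2

-13/2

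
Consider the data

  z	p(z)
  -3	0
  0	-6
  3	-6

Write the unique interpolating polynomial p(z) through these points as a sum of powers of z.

L_0(z) = z(z - 3) / [18] = (1/18)z^2 - (1/6)z
L_1(z) = (z + 3)(z - 3) / [-9] = -(1/9)z^2 + 1
L_2(z) = (z + 3)z / [18] = (1/18)z^2 + (1/6)z
p(z) = 0·L_0 + (-6)·L_1 + (-6)·L_2
  0·L_0(z) = 0
  (-6)·L_1(z) = (2/3)z^2 - 6
  (-6)·L_2(z) = -(1/3)z^2 - z
Adding term by term: (1/3)z^2 - z - 6

p(z) = (1/3)z^2 - z - 6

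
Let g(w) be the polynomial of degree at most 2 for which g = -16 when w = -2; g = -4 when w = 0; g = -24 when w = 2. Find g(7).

Using Newton's divided-difference form:
g[-2,0] = (-4 - (-16)) / (0 - (-2)) = 6
g[0,2] = (-24 - (-4)) / (2 - 0) = -10
g[-2,0,2] = (-10 - 6) / (2 - (-2)) = -4
g(7) = -16 + 6·(9) + (-4)·(9)·(7) = -214

-214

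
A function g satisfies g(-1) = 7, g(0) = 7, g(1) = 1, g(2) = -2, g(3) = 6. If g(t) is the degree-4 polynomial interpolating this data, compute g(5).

Evaluate each Lagrange basis at t = 5:
L_0(5) = (5)·(4)·(3)·(2)/[(-1)·(-2)·(-3)·(-4)] = 5
L_1(5) = (6)·(4)·(3)·(2)/[(1)·(-1)·(-2)·(-3)] = -24
L_2(5) = (6)·(5)·(3)·(2)/[(2)·(1)·(-1)·(-2)] = 45
L_3(5) = (6)·(5)·(4)·(2)/[(3)·(2)·(1)·(-1)] = -40
L_4(5) = (6)·(5)·(4)·(3)/[(4)·(3)·(2)·(1)] = 15
Sum: 7·(5) + 7·(-24) + 1·(45) + (-2)·(-40) + 6·(15) = 82

82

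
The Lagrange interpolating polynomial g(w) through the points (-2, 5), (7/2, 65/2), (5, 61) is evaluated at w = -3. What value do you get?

Evaluate each Lagrange basis at w = -3:
L_0(-3) = (-13/2)·(-8)/[(-11/2)·(-7)] = 104/77
L_1(-3) = (-1)·(-8)/[(11/2)·(-3/2)] = -32/33
L_2(-3) = (-1)·(-13/2)/[(7)·(3/2)] = 13/21
Sum: 5·(104/77) + 65/2·(-32/33) + 61·(13/21) = 13

13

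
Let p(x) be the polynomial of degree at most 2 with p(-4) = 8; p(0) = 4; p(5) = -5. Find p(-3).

109/15

L_0(-3) = (-3)·(-8)/[(-4)·(-9)] = 2/3
L_1(-3) = (1)·(-8)/[(4)·(-5)] = 2/5
L_2(-3) = (1)·(-3)/[(9)·(5)] = -1/15
Sum: 8·(2/3) + 4·(2/5) + (-5)·(-1/15) = 109/15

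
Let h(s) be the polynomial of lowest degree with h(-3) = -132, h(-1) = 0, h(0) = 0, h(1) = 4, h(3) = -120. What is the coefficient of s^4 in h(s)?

The leading coefficient equals the top divided difference h[-3,-1,0,1,3].
h[-3,-1] = (0 - (-132)) / (-1 - (-3)) = 66
h[-1,0] = (0 - 0) / (0 - (-1)) = 0
h[0,1] = (4 - 0) / (1 - 0) = 4
h[1,3] = (-120 - 4) / (3 - 1) = -62
h[-3,-1,0] = (0 - 66) / (0 - (-3)) = -22
h[-1,0,1] = (4 - 0) / (1 - (-1)) = 2
h[0,1,3] = (-62 - 4) / (3 - 0) = -22
h[-3,-1,0,1] = (2 - (-22)) / (1 - (-3)) = 6
h[-1,0,1,3] = (-22 - 2) / (3 - (-1)) = -6
h[-3,-1,0,1,3] = (-6 - 6) / (3 - (-3)) = -2

-2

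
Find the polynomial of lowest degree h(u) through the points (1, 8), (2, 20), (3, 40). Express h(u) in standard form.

h(u) = 4u^2 + 4

L_0(u) = (u - 2)(u - 3) / [2] = (1/2)u^2 - (5/2)u + 3
L_1(u) = (u - 1)(u - 3) / [-1] = -u^2 + 4u - 3
L_2(u) = (u - 1)(u - 2) / [2] = (1/2)u^2 - (3/2)u + 1
h(u) = 8·L_0 + 20·L_1 + 40·L_2
  8·L_0(u) = 4u^2 - 20u + 24
  20·L_1(u) = -20u^2 + 80u - 60
  40·L_2(u) = 20u^2 - 60u + 40
Adding term by term: 4u^2 + 4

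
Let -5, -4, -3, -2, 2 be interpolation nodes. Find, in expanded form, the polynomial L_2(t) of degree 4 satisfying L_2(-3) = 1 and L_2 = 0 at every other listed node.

L_2(t) = (1/10)t^4 + (9/10)t^3 + (8/5)t^2 - (18/5)t - 8

L_2(t) = (t + 5)(t + 4)(t + 2)(t - 2) / [(2)·(1)·(-1)·(-5)]
       = (t^4 + 9t^3 + 16t^2 - 36t - 80) / (10)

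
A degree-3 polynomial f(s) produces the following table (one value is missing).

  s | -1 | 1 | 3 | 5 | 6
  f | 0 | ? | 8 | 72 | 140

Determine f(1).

The 4 known values determine f uniquely (degree ≤ 3).
L_0(1) = (-2)·(-4)·(-5)/[(-4)·(-6)·(-7)] = 5/21
L_1(1) = (2)·(-4)·(-5)/[(4)·(-2)·(-3)] = 5/3
L_2(1) = (2)·(-2)·(-5)/[(6)·(2)·(-1)] = -5/3
L_3(1) = (2)·(-2)·(-4)/[(7)·(3)·(1)] = 16/21
Sum: 0 + 8·(5/3) + 72·(-5/3) + 140·(16/21) = 0

0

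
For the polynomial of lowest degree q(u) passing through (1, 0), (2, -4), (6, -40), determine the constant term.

Build the Lagrange basis polynomials:
L_0(u) = (u - 2)(u - 6) / [5] = (1/5)u^2 - (8/5)u + 12/5
L_1(u) = (u - 1)(u - 6) / [-4] = -(1/4)u^2 + (7/4)u - 3/2
L_2(u) = (u - 1)(u - 2) / [20] = (1/20)u^2 - (3/20)u + 1/10
q(u) = 0·L_0 + (-4)·L_1 + (-40)·L_2
Only the constant term is needed; take it from each L_i and combine:
0·(12/5) + (-4)·(-3/2) + (-40)·(1/10) = 2

2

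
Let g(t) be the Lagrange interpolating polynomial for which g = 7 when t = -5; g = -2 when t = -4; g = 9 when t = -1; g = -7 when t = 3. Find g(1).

449/28

Evaluate each Lagrange basis at t = 1:
L_0(1) = (5)·(2)·(-2)/[(-1)·(-4)·(-8)] = 5/8
L_1(1) = (6)·(2)·(-2)/[(1)·(-3)·(-7)] = -8/7
L_2(1) = (6)·(5)·(-2)/[(4)·(3)·(-4)] = 5/4
L_3(1) = (6)·(5)·(2)/[(8)·(7)·(4)] = 15/56
Sum: 7·(5/8) + (-2)·(-8/7) + 9·(5/4) + (-7)·(15/56) = 449/28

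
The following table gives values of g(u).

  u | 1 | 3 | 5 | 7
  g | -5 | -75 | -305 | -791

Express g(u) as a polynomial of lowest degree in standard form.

Build the Lagrange basis polynomials:
L_0(u) = (u - 3)(u - 5)(u - 7) / [-48] = -(1/48)u^3 + (5/16)u^2 - (71/48)u + 35/16
L_1(u) = (u - 1)(u - 5)(u - 7) / [16] = (1/16)u^3 - (13/16)u^2 + (47/16)u - 35/16
L_2(u) = (u - 1)(u - 3)(u - 7) / [-16] = -(1/16)u^3 + (11/16)u^2 - (31/16)u + 21/16
L_3(u) = (u - 1)(u - 3)(u - 5) / [48] = (1/48)u^3 - (3/16)u^2 + (23/48)u - 5/16
g(u) = (-5)·L_0 + (-75)·L_1 + (-305)·L_2 + (-791)·L_3
  (-5)·L_0(u) = (5/48)u^3 - (25/16)u^2 + (355/48)u - 175/16
  (-75)·L_1(u) = -(75/16)u^3 + (975/16)u^2 - (3525/16)u + 2625/16
  (-305)·L_2(u) = (305/16)u^3 - (3355/16)u^2 + (9455/16)u - 6405/16
  (-791)·L_3(u) = -(791/48)u^3 + (2373/16)u^2 - (18193/48)u + 3955/16
Adding term by term: -2u^3 - 2u^2 - u

g(u) = -2u^3 - 2u^2 - u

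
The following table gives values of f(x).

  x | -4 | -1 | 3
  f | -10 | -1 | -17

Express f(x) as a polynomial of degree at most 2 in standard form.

f(x) = -x^2 - 2x - 2

Build the Lagrange basis polynomials:
L_0(x) = (x + 1)(x - 3) / [21] = (1/21)x^2 - (2/21)x - 1/7
L_1(x) = (x + 4)(x - 3) / [-12] = -(1/12)x^2 - (1/12)x + 1
L_2(x) = (x + 4)(x + 1) / [28] = (1/28)x^2 + (5/28)x + 1/7
f(x) = (-10)·L_0 + (-1)·L_1 + (-17)·L_2
  (-10)·L_0(x) = -(10/21)x^2 + (20/21)x + 10/7
  (-1)·L_1(x) = (1/12)x^2 + (1/12)x - 1
  (-17)·L_2(x) = -(17/28)x^2 - (85/28)x - 17/7
Adding term by term: -x^2 - 2x - 2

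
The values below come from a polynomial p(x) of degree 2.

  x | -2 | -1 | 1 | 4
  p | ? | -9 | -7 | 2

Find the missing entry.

The 3 known values determine p uniquely (degree ≤ 2).
Evaluate each Lagrange basis at x = -2:
L_0(-2) = (-3)·(-6)/[(-2)·(-5)] = 9/5
L_1(-2) = (-1)·(-6)/[(2)·(-3)] = -1
L_2(-2) = (-1)·(-3)/[(5)·(3)] = 1/5
Sum: (-9)·(9/5) + (-7)·(-1) + 2·(1/5) = -44/5

-44/5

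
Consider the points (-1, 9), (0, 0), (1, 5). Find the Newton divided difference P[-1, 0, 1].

P[-1,0] = (0 - 9) / (0 - (-1)) = -9
P[0,1] = (5 - 0) / (1 - 0) = 5
P[-1,0,1] = (5 - (-9)) / (1 - (-1)) = 7

7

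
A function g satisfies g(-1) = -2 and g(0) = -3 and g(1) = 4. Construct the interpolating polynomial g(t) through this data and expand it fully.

L_0(t) = t(t - 1) / [2] = (1/2)t^2 - (1/2)t
L_1(t) = (t + 1)(t - 1) / [-1] = -t^2 + 1
L_2(t) = (t + 1)t / [2] = (1/2)t^2 + (1/2)t
g(t) = (-2)·L_0 + (-3)·L_1 + 4·L_2
  (-2)·L_0(t) = -t^2 + t
  (-3)·L_1(t) = 3t^2 - 3
  4·L_2(t) = 2t^2 + 2t
Adding term by term: 4t^2 + 3t - 3

g(t) = 4t^2 + 3t - 3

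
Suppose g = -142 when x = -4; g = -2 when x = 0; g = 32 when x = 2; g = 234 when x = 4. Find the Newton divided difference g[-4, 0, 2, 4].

3

g[-4,0] = (-2 - (-142)) / (0 - (-4)) = 35
g[0,2] = (32 - (-2)) / (2 - 0) = 17
g[2,4] = (234 - 32) / (4 - 2) = 101
g[-4,0,2] = (17 - 35) / (2 - (-4)) = -3
g[0,2,4] = (101 - 17) / (4 - 0) = 21
g[-4,0,2,4] = (21 - (-3)) / (4 - (-4)) = 3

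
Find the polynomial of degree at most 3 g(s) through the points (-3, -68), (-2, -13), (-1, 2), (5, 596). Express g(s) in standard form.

Newton's divided differences:
g[-3,-2] = (-13 - (-68)) / (-2 - (-3)) = 55
g[-2,-1] = (2 - (-13)) / (-1 - (-2)) = 15
g[-1,5] = (596 - 2) / (5 - (-1)) = 99
g[-3,-2,-1] = (15 - 55) / (-1 - (-3)) = -20
g[-2,-1,5] = (99 - 15) / (5 - (-2)) = 12
g[-3,-2,-1,5] = (12 - (-20)) / (5 - (-3)) = 4
g(s) = -68 + 55·(s + 3) + (-20)·(s + 3)(s + 2) + 4·(s + 3)(s + 2)(s + 1)
Expanding: g(s) = 4s^3 + 4s^2 - s + 1

g(s) = 4s^3 + 4s^2 - s + 1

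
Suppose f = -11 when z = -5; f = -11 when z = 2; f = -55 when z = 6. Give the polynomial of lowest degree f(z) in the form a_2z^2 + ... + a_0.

f(z) = -z^2 - 3z - 1

Build the Lagrange basis polynomials:
L_0(z) = (z - 2)(z - 6) / [77] = (1/77)z^2 - (8/77)z + 12/77
L_1(z) = (z + 5)(z - 6) / [-28] = -(1/28)z^2 + (1/28)z + 15/14
L_2(z) = (z + 5)(z - 2) / [44] = (1/44)z^2 + (3/44)z - 5/22
f(z) = (-11)·L_0 + (-11)·L_1 + (-55)·L_2
  (-11)·L_0(z) = -(1/7)z^2 + (8/7)z - 12/7
  (-11)·L_1(z) = (11/28)z^2 - (11/28)z - 165/14
  (-55)·L_2(z) = -(5/4)z^2 - (15/4)z + 25/2
Adding term by term: -z^2 - 3z - 1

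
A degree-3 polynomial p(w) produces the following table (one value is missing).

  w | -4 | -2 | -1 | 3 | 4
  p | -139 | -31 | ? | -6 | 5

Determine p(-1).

-10

The 4 known values determine p uniquely (degree ≤ 3).
Evaluate each Lagrange basis at w = -1:
L_0(-1) = (1)·(-4)·(-5)/[(-2)·(-7)·(-8)] = -5/28
L_1(-1) = (3)·(-4)·(-5)/[(2)·(-5)·(-6)] = 1
L_2(-1) = (3)·(1)·(-5)/[(7)·(5)·(-1)] = 3/7
L_3(-1) = (3)·(1)·(-4)/[(8)·(6)·(1)] = -1/4
Sum: (-139)·(-5/28) + (-31)·(1) + (-6)·(3/7) + 5·(-1/4) = -10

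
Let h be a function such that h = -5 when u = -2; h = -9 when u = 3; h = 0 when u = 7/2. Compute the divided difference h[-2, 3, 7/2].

188/55

h[-2,3] = (-9 - (-5)) / (3 - (-2)) = -4/5
h[3,7/2] = (0 - (-9)) / (7/2 - 3) = 18
h[-2,3,7/2] = (18 - (-4/5)) / (7/2 - (-2)) = 188/55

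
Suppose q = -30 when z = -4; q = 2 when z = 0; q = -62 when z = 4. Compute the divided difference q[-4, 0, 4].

-3

q[-4,0] = (2 - (-30)) / (0 - (-4)) = 8
q[0,4] = (-62 - 2) / (4 - 0) = -16
q[-4,0,4] = (-16 - 8) / (4 - (-4)) = -3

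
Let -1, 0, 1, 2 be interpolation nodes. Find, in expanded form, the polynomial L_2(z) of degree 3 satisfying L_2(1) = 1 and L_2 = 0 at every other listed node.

L_2(z) = -(1/2)z^3 + (1/2)z^2 + z

L_2(z) = (z + 1)z(z - 2) / [(2)·(1)·(-1)]
       = (z^3 - z^2 - 2z) / (-2)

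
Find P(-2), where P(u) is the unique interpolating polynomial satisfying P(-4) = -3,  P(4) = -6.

-15/4

L_0(-2) = (-6)/[(-8)] = 3/4
L_1(-2) = (2)/[(8)] = 1/4
Sum: (-3)·(3/4) + (-6)·(1/4) = -15/4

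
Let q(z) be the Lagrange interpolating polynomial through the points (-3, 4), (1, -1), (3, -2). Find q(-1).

Evaluate each Lagrange basis at z = -1:
L_0(-1) = (-2)·(-4)/[(-4)·(-6)] = 1/3
L_1(-1) = (2)·(-4)/[(4)·(-2)] = 1
L_2(-1) = (2)·(-2)/[(6)·(2)] = -1/3
Sum: 4·(1/3) + (-1)·(1) + (-2)·(-1/3) = 1

1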